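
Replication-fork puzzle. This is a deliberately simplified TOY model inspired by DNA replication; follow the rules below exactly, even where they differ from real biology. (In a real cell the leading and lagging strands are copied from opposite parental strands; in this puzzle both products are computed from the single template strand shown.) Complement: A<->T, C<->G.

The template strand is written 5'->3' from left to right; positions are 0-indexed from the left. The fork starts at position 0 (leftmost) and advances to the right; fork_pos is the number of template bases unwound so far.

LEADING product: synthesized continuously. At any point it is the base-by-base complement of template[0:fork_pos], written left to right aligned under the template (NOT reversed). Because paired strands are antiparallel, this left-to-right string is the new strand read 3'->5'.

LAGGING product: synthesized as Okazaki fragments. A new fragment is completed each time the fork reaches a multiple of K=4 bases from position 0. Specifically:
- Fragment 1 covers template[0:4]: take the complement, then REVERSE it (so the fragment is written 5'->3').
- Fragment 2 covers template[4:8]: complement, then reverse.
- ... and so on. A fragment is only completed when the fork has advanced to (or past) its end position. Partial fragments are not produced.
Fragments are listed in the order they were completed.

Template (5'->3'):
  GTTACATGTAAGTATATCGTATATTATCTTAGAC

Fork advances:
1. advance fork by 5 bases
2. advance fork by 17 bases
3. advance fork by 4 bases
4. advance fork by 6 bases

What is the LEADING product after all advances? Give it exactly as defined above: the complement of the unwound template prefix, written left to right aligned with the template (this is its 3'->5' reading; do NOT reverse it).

Answer: CAATGTACATTCATATAGCATATAATAGAATC

Derivation:
Step 1: advance 5 -> fork_pos = 0 + 5 = 5.
Step 2: advance 17 -> fork_pos = 5 + 17 = 22.
Step 3: advance 4 -> fork_pos = 22 + 4 = 26.
Step 4: advance 6 -> fork_pos = 26 + 6 = 32.
Unwound prefix: template[0:32] = GTTACATGTAAGTATATCGTATATTATCTTAG
Complement it base by base (A<->T, C<->G), keeping left-to-right order:
  [0:5] GTTAC -> CAATG
  [5:10] ATGTA -> TACAT
  [10:15] AGTAT -> TCATA
  [15:20] ATCGT -> TAGCA
  [20:25] ATATT -> TATAA
  [25:30] ATCTT -> TAGAA
  [30:32] AG -> TC
Concatenate: CAATGTACATTCATATAGCATATAATAGAATC (length 32; written aligned with the template, i.e. 3'->5').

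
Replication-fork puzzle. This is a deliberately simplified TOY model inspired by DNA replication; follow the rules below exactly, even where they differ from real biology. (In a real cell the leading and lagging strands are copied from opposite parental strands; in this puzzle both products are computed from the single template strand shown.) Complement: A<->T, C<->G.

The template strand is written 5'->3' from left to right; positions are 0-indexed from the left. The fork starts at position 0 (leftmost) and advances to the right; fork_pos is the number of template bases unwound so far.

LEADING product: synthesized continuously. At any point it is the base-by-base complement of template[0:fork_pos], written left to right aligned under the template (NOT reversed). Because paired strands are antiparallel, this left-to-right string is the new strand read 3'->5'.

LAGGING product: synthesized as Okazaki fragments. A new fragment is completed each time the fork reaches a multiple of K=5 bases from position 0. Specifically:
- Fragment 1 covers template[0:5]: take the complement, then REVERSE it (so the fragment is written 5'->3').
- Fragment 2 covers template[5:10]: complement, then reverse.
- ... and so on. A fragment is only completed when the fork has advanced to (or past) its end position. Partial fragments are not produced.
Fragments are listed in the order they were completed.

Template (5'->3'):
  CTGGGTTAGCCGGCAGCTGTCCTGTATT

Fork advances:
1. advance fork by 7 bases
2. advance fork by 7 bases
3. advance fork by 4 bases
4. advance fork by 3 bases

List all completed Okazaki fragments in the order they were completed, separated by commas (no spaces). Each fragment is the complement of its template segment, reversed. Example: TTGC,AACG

Step 1: advance 7 -> fork_pos = 0 + 7 = 7. Reached multiple(s) of 5: 5 -> fragment 1 completed (1 total).
Step 2: advance 7 -> fork_pos = 7 + 7 = 14. Reached multiple(s) of 5: 10 -> fragment 2 completed (2 total).
Step 3: advance 4 -> fork_pos = 14 + 4 = 18. Reached multiple(s) of 5: 15 -> fragment 3 completed (3 total).
Step 4: advance 3 -> fork_pos = 18 + 3 = 21. Reached multiple(s) of 5: 20 -> fragment 4 completed (4 total).
Final fork_pos = 21, so 4 fragment(s) are complete. Build each: template segment -> complement -> reverse.
Fragment 1: template[0:5] = CTGGG -> complement GACCC -> reversed CCCAG
Fragment 2: template[5:10] = TTAGC -> complement AATCG -> reversed GCTAA
Fragment 3: template[10:15] = CGGCA -> complement GCCGT -> reversed TGCCG
Fragment 4: template[15:20] = GCTGT -> complement CGACA -> reversed ACAGC

Answer: CCCAG,GCTAA,TGCCG,ACAGC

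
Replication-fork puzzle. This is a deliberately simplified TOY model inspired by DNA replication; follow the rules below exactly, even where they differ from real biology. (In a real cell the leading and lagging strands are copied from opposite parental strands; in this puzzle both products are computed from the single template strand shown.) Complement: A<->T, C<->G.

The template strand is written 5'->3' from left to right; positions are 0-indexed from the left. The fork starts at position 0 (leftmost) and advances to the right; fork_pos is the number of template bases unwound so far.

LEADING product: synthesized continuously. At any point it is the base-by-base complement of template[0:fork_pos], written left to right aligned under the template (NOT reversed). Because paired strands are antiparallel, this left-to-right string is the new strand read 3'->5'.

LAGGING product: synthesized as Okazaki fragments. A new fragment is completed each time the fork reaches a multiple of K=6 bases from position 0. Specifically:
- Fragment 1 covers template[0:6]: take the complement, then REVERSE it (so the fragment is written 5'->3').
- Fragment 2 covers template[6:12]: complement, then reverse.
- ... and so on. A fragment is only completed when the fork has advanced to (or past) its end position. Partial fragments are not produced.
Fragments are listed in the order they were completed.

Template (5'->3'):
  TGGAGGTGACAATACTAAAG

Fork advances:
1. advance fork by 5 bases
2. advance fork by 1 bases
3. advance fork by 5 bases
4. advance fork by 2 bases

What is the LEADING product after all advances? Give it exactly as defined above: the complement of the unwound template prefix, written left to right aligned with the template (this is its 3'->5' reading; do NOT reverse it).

Step 1: advance 5 -> fork_pos = 0 + 5 = 5.
Step 2: advance 1 -> fork_pos = 5 + 1 = 6.
Step 3: advance 5 -> fork_pos = 6 + 5 = 11.
Step 4: advance 2 -> fork_pos = 11 + 2 = 13.
Unwound prefix: template[0:13] = TGGAGGTGACAAT
Complement it base by base (A<->T, C<->G), keeping left-to-right order:
  [0:5] TGGAG -> ACCTC
  [5:10] GTGAC -> CACTG
  [10:13] AAT -> TTA
Concatenate: ACCTCCACTGTTA (length 13; written aligned with the template, i.e. 3'->5').

Answer: ACCTCCACTGTTA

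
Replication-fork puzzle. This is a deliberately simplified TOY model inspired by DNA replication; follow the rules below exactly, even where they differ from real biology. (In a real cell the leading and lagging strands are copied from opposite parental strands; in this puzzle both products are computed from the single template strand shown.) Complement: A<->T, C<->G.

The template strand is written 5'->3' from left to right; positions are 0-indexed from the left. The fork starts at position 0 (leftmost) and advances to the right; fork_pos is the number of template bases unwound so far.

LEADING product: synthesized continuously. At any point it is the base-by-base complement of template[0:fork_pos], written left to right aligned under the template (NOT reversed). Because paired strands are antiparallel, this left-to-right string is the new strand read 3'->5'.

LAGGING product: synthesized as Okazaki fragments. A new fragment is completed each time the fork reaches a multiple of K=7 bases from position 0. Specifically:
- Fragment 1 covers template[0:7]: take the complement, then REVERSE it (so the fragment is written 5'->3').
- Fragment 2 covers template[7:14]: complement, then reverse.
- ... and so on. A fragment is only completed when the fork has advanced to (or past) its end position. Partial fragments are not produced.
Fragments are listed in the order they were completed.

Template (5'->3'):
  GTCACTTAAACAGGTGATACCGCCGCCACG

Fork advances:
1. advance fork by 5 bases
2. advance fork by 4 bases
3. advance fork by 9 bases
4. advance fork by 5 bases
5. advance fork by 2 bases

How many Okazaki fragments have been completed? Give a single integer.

Answer: 3

Derivation:
Step 1: advance 5 -> fork_pos = 0 + 5 = 5. Next multiple of 7 is 7 (not reached); still 0 fragment(s).
Step 2: advance 4 -> fork_pos = 5 + 4 = 9. Reached multiple(s) of 7: 7 -> fragment 1 completed (1 total).
Step 3: advance 9 -> fork_pos = 9 + 9 = 18. Reached multiple(s) of 7: 14 -> fragment 2 completed (2 total).
Step 4: advance 5 -> fork_pos = 18 + 5 = 23. Reached multiple(s) of 7: 21 -> fragment 3 completed (3 total).
Step 5: advance 2 -> fork_pos = 23 + 2 = 25. Next multiple of 7 is 28 (not reached); still 3 fragment(s).
Check: final fork_pos = 25; the multiples of 7 that are <= 25 are 7..21 -> 25 // 7 = 3 completed fragment(s).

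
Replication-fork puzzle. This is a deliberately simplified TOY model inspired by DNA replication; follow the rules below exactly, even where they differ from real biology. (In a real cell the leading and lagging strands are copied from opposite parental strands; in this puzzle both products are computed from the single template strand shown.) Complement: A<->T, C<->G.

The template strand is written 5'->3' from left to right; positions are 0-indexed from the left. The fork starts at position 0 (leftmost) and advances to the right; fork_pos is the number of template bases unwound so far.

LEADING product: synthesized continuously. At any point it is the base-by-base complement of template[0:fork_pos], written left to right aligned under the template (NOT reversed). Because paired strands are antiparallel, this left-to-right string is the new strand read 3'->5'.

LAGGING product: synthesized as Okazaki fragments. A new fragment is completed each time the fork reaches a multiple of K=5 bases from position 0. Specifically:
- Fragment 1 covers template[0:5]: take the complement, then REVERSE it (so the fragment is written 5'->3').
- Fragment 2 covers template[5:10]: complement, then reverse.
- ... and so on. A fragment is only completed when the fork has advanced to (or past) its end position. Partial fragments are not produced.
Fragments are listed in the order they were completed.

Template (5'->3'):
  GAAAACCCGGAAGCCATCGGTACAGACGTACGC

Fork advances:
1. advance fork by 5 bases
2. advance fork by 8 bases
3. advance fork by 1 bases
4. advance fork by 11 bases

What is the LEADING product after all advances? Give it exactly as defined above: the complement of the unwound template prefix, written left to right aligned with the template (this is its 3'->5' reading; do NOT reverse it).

Step 1: advance 5 -> fork_pos = 0 + 5 = 5.
Step 2: advance 8 -> fork_pos = 5 + 8 = 13.
Step 3: advance 1 -> fork_pos = 13 + 1 = 14.
Step 4: advance 11 -> fork_pos = 14 + 11 = 25.
Unwound prefix: template[0:25] = GAAAACCCGGAAGCCATCGGTACAG
Complement it base by base (A<->T, C<->G), keeping left-to-right order:
  [0:5] GAAAA -> CTTTT
  [5:10] CCCGG -> GGGCC
  [10:15] AAGCC -> TTCGG
  [15:20] ATCGG -> TAGCC
  [20:25] TACAG -> ATGTC
Concatenate: CTTTTGGGCCTTCGGTAGCCATGTC (length 25; written aligned with the template, i.e. 3'->5').

Answer: CTTTTGGGCCTTCGGTAGCCATGTC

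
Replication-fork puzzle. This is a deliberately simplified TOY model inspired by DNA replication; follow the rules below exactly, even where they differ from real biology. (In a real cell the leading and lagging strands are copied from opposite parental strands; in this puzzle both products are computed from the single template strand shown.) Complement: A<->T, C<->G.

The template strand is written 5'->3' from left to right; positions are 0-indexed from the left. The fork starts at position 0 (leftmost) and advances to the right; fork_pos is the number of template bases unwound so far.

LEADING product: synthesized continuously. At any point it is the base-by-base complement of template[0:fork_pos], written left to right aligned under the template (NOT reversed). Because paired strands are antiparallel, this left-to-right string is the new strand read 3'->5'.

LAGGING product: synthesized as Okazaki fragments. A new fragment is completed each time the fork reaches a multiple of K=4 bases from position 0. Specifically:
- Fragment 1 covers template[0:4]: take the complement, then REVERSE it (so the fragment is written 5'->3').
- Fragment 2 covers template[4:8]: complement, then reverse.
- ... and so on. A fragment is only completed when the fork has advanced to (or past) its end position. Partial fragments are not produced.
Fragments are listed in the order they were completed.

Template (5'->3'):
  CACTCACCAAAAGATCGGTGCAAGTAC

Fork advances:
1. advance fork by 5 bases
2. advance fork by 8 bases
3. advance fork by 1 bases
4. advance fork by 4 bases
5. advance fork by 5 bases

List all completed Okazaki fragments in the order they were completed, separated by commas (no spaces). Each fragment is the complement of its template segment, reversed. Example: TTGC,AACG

Step 1: advance 5 -> fork_pos = 0 + 5 = 5. Reached multiple(s) of 4: 4 -> fragment 1 completed (1 total).
Step 2: advance 8 -> fork_pos = 5 + 8 = 13. Reached multiple(s) of 4: 8, 12 -> fragments 2-3 completed (3 total).
Step 3: advance 1 -> fork_pos = 13 + 1 = 14. Next multiple of 4 is 16 (not reached); still 3 fragment(s).
Step 4: advance 4 -> fork_pos = 14 + 4 = 18. Reached multiple(s) of 4: 16 -> fragment 4 completed (4 total).
Step 5: advance 5 -> fork_pos = 18 + 5 = 23. Reached multiple(s) of 4: 20 -> fragment 5 completed (5 total).
Final fork_pos = 23, so 5 fragment(s) are complete. Build each: template segment -> complement -> reverse.
Fragment 1: template[0:4] = CACT -> complement GTGA -> reversed AGTG
Fragment 2: template[4:8] = CACC -> complement GTGG -> reversed GGTG
Fragment 3: template[8:12] = AAAA -> complement TTTT -> reversed TTTT
Fragment 4: template[12:16] = GATC -> complement CTAG -> reversed GATC
Fragment 5: template[16:20] = GGTG -> complement CCAC -> reversed CACC

Answer: AGTG,GGTG,TTTT,GATC,CACC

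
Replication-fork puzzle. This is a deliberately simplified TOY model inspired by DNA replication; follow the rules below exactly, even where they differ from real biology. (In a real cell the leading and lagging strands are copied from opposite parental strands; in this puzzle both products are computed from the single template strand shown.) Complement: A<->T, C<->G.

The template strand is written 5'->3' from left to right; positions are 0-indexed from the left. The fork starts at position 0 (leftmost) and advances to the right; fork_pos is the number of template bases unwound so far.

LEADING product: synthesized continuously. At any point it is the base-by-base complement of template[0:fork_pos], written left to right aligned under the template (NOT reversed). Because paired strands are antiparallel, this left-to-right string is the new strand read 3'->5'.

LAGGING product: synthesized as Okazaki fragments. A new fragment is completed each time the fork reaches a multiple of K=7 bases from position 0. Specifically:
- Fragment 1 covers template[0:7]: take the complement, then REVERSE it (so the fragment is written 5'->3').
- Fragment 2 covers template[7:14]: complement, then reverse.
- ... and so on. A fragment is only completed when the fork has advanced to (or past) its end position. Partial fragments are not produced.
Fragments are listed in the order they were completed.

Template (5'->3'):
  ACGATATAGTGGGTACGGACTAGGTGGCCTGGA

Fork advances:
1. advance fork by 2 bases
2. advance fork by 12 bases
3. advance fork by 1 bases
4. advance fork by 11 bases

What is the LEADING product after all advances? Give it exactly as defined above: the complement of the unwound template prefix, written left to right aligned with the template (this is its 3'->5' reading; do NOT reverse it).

Step 1: advance 2 -> fork_pos = 0 + 2 = 2.
Step 2: advance 12 -> fork_pos = 2 + 12 = 14.
Step 3: advance 1 -> fork_pos = 14 + 1 = 15.
Step 4: advance 11 -> fork_pos = 15 + 11 = 26.
Unwound prefix: template[0:26] = ACGATATAGTGGGTACGGACTAGGTG
Complement it base by base (A<->T, C<->G), keeping left-to-right order:
  [0:5] ACGAT -> TGCTA
  [5:10] ATAGT -> TATCA
  [10:15] GGGTA -> CCCAT
  [15:20] CGGAC -> GCCTG
  [20:25] TAGGT -> ATCCA
  [25:26] G -> C
Concatenate: TGCTATATCACCCATGCCTGATCCAC (length 26; written aligned with the template, i.e. 3'->5').

Answer: TGCTATATCACCCATGCCTGATCCAC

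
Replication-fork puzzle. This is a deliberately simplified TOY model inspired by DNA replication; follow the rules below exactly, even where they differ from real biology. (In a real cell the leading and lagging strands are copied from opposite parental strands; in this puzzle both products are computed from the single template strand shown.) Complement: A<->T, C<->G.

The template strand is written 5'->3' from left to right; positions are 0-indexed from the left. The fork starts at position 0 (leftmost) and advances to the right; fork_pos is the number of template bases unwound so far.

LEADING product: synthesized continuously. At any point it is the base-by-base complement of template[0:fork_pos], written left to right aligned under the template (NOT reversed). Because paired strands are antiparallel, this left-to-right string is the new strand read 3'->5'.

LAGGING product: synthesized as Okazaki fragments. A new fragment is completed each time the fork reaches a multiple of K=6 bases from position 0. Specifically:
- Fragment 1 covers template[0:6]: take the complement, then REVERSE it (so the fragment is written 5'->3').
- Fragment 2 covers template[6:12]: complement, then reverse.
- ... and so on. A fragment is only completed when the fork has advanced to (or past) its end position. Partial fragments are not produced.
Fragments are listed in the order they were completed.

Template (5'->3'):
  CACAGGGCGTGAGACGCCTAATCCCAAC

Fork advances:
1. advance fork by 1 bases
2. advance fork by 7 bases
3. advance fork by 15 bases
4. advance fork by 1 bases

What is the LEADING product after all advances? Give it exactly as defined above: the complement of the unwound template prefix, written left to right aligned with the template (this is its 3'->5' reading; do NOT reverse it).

Answer: GTGTCCCGCACTCTGCGGATTAGG

Derivation:
Step 1: advance 1 -> fork_pos = 0 + 1 = 1.
Step 2: advance 7 -> fork_pos = 1 + 7 = 8.
Step 3: advance 15 -> fork_pos = 8 + 15 = 23.
Step 4: advance 1 -> fork_pos = 23 + 1 = 24.
Unwound prefix: template[0:24] = CACAGGGCGTGAGACGCCTAATCC
Complement it base by base (A<->T, C<->G), keeping left-to-right order:
  [0:5] CACAG -> GTGTC
  [5:10] GGCGT -> CCGCA
  [10:15] GAGAC -> CTCTG
  [15:20] GCCTA -> CGGAT
  [20:24] ATCC -> TAGG
Concatenate: GTGTCCCGCACTCTGCGGATTAGG (length 24; written aligned with the template, i.e. 3'->5').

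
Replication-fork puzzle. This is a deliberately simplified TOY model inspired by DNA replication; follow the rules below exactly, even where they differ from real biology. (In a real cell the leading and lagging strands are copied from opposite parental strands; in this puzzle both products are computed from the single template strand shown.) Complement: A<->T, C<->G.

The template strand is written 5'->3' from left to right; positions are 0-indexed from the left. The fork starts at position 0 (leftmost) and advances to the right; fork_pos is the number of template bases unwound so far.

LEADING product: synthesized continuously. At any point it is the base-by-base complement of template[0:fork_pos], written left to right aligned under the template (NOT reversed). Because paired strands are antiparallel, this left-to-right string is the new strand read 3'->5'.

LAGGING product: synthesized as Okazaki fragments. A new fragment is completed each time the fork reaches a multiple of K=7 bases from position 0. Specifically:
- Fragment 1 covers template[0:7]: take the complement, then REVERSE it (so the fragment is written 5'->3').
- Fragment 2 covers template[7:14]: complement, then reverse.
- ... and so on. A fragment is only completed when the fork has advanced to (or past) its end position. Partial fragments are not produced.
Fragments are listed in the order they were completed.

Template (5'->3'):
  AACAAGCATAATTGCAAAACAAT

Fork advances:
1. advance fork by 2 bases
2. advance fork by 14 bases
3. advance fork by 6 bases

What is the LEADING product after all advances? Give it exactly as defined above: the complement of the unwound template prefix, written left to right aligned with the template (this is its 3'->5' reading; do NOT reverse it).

Step 1: advance 2 -> fork_pos = 0 + 2 = 2.
Step 2: advance 14 -> fork_pos = 2 + 14 = 16.
Step 3: advance 6 -> fork_pos = 16 + 6 = 22.
Unwound prefix: template[0:22] = AACAAGCATAATTGCAAAACAA
Complement it base by base (A<->T, C<->G), keeping left-to-right order:
  [0:5] AACAA -> TTGTT
  [5:10] GCATA -> CGTAT
  [10:15] ATTGC -> TAACG
  [15:20] AAAAC -> TTTTG
  [20:22] AA -> TT
Concatenate: TTGTTCGTATTAACGTTTTGTT (length 22; written aligned with the template, i.e. 3'->5').

Answer: TTGTTCGTATTAACGTTTTGTT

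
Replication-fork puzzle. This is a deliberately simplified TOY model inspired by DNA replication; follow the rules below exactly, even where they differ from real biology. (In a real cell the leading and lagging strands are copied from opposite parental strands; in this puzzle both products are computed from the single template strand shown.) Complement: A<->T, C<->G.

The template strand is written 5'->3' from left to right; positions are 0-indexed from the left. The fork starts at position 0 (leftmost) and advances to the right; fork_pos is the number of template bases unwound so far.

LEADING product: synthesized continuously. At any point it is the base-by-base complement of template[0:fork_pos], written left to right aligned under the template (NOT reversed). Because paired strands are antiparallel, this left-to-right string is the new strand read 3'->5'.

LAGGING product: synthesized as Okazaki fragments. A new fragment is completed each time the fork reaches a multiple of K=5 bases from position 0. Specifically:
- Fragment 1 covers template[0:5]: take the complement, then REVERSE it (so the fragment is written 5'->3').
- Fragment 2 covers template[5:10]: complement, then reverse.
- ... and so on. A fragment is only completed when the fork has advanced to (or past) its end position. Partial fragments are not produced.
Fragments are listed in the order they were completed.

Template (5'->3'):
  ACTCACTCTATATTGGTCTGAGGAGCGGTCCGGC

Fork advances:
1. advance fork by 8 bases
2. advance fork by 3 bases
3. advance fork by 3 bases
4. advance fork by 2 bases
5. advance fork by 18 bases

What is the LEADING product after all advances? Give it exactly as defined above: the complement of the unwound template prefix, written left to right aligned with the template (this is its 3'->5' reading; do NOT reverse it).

Answer: TGAGTGAGATATAACCAGACTCCTCGCCAGGCCG

Derivation:
Step 1: advance 8 -> fork_pos = 0 + 8 = 8.
Step 2: advance 3 -> fork_pos = 8 + 3 = 11.
Step 3: advance 3 -> fork_pos = 11 + 3 = 14.
Step 4: advance 2 -> fork_pos = 14 + 2 = 16.
Step 5: advance 18 -> fork_pos = 16 + 18 = 34.
Unwound prefix: template[0:34] = ACTCACTCTATATTGGTCTGAGGAGCGGTCCGGC
Complement it base by base (A<->T, C<->G), keeping left-to-right order:
  [0:5] ACTCA -> TGAGT
  [5:10] CTCTA -> GAGAT
  [10:15] TATTG -> ATAAC
  [15:20] GTCTG -> CAGAC
  [20:25] AGGAG -> TCCTC
  [25:30] CGGTC -> GCCAG
  [30:34] CGGC -> GCCG
Concatenate: TGAGTGAGATATAACCAGACTCCTCGCCAGGCCG (length 34; written aligned with the template, i.e. 3'->5').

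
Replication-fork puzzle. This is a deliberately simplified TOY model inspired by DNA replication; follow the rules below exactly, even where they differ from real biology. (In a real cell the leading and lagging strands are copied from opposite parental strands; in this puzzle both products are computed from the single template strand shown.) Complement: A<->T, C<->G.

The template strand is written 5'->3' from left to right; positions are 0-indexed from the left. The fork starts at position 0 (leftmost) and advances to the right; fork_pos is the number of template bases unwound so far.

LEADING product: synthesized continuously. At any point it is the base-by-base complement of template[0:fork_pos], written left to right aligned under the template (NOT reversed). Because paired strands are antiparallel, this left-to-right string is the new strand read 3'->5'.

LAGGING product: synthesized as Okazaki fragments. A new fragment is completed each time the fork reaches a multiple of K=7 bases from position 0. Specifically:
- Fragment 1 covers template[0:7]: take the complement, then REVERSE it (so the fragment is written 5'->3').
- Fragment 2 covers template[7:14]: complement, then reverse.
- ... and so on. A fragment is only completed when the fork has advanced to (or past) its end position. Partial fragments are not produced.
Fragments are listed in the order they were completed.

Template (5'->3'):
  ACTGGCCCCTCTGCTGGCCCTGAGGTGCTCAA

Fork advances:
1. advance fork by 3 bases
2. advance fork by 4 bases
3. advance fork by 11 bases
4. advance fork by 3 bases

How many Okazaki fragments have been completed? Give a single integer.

Answer: 3

Derivation:
Step 1: advance 3 -> fork_pos = 0 + 3 = 3. Next multiple of 7 is 7 (not reached); still 0 fragment(s).
Step 2: advance 4 -> fork_pos = 3 + 4 = 7. Reached multiple(s) of 7: 7 -> fragment 1 completed (1 total).
Step 3: advance 11 -> fork_pos = 7 + 11 = 18. Reached multiple(s) of 7: 14 -> fragment 2 completed (2 total).
Step 4: advance 3 -> fork_pos = 18 + 3 = 21. Reached multiple(s) of 7: 21 -> fragment 3 completed (3 total).
Check: final fork_pos = 21; the multiples of 7 that are <= 21 are 7..21 -> 21 // 7 = 3 completed fragment(s).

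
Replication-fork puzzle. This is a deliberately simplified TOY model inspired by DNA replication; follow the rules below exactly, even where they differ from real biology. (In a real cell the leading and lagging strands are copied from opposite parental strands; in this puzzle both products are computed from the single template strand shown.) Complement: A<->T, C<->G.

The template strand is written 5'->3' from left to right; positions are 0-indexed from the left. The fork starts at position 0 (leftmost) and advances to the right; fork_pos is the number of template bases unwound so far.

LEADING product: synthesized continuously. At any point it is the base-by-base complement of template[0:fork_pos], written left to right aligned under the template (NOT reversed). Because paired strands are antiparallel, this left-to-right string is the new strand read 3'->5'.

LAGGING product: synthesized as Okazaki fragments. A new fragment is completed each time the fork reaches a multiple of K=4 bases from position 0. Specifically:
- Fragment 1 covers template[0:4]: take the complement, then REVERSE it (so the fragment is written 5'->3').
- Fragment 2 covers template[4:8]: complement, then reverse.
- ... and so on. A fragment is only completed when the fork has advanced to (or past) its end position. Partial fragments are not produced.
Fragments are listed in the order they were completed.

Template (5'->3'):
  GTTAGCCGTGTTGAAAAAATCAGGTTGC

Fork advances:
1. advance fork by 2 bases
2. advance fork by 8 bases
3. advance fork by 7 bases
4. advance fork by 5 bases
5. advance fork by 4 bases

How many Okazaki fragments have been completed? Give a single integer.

Step 1: advance 2 -> fork_pos = 0 + 2 = 2. Next multiple of 4 is 4 (not reached); still 0 fragment(s).
Step 2: advance 8 -> fork_pos = 2 + 8 = 10. Reached multiple(s) of 4: 4, 8 -> fragments 1-2 completed (2 total).
Step 3: advance 7 -> fork_pos = 10 + 7 = 17. Reached multiple(s) of 4: 12, 16 -> fragments 3-4 completed (4 total).
Step 4: advance 5 -> fork_pos = 17 + 5 = 22. Reached multiple(s) of 4: 20 -> fragment 5 completed (5 total).
Step 5: advance 4 -> fork_pos = 22 + 4 = 26. Reached multiple(s) of 4: 24 -> fragment 6 completed (6 total).
Check: final fork_pos = 26; the multiples of 4 that are <= 26 are 4..24 -> 26 // 4 = 6 completed fragment(s).

Answer: 6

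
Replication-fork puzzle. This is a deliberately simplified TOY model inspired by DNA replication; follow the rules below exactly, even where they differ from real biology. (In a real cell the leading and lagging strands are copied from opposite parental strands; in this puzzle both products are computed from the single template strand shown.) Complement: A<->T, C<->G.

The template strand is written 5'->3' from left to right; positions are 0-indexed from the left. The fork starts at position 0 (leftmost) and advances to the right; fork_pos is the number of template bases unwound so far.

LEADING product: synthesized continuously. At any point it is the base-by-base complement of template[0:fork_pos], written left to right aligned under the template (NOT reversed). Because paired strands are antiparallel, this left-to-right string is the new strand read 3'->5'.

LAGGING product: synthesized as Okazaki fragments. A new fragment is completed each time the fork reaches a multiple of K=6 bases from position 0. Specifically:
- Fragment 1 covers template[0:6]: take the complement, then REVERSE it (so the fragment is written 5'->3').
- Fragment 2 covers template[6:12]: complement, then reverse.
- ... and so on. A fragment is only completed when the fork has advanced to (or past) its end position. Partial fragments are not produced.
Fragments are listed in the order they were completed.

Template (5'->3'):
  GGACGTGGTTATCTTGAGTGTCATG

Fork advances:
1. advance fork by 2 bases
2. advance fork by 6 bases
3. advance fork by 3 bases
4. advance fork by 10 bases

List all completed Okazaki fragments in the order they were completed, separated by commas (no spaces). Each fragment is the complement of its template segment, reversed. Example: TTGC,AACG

Step 1: advance 2 -> fork_pos = 0 + 2 = 2. Next multiple of 6 is 6 (not reached); still 0 fragment(s).
Step 2: advance 6 -> fork_pos = 2 + 6 = 8. Reached multiple(s) of 6: 6 -> fragment 1 completed (1 total).
Step 3: advance 3 -> fork_pos = 8 + 3 = 11. Next multiple of 6 is 12 (not reached); still 1 fragment(s).
Step 4: advance 10 -> fork_pos = 11 + 10 = 21. Reached multiple(s) of 6: 12, 18 -> fragments 2-3 completed (3 total).
Final fork_pos = 21, so 3 fragment(s) are complete. Build each: template segment -> complement -> reverse.
Fragment 1: template[0:6] = GGACGT -> complement CCTGCA -> reversed ACGTCC
Fragment 2: template[6:12] = GGTTAT -> complement CCAATA -> reversed ATAACC
Fragment 3: template[12:18] = CTTGAG -> complement GAACTC -> reversed CTCAAG

Answer: ACGTCC,ATAACC,CTCAAG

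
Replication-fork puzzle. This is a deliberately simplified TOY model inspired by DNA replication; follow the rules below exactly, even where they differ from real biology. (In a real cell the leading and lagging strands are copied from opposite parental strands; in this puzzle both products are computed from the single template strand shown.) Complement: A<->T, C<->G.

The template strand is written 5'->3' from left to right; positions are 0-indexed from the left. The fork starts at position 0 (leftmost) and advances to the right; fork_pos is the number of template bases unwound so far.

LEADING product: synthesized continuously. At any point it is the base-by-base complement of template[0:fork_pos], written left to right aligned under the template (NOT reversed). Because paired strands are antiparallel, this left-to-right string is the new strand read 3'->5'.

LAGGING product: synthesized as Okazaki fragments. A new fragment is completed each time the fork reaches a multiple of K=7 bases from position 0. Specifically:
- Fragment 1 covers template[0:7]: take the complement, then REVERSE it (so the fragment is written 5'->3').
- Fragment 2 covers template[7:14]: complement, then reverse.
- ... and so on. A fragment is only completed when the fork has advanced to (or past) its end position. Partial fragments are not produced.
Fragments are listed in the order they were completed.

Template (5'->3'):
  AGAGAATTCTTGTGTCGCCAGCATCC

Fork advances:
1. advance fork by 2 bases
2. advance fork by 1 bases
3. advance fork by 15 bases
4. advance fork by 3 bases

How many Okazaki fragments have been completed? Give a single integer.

Answer: 3

Derivation:
Step 1: advance 2 -> fork_pos = 0 + 2 = 2. Next multiple of 7 is 7 (not reached); still 0 fragment(s).
Step 2: advance 1 -> fork_pos = 2 + 1 = 3. Next multiple of 7 is 7 (not reached); still 0 fragment(s).
Step 3: advance 15 -> fork_pos = 3 + 15 = 18. Reached multiple(s) of 7: 7, 14 -> fragments 1-2 completed (2 total).
Step 4: advance 3 -> fork_pos = 18 + 3 = 21. Reached multiple(s) of 7: 21 -> fragment 3 completed (3 total).
Check: final fork_pos = 21; the multiples of 7 that are <= 21 are 7..21 -> 21 // 7 = 3 completed fragment(s).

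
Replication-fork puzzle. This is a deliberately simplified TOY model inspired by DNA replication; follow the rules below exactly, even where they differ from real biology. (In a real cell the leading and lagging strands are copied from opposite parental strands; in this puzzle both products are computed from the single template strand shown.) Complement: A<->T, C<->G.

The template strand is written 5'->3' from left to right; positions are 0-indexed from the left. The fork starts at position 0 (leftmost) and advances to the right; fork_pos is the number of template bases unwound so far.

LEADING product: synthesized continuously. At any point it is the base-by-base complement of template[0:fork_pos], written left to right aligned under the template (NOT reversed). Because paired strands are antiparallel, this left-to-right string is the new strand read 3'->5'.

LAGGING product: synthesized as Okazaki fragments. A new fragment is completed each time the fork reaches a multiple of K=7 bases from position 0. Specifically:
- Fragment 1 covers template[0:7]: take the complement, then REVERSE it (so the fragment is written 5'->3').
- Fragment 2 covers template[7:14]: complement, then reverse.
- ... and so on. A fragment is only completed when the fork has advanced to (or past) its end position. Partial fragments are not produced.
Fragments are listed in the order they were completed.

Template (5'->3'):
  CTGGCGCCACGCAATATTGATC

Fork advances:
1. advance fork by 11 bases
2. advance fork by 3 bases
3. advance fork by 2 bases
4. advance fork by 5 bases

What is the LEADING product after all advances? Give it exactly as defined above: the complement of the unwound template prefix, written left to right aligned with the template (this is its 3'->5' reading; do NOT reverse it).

Answer: GACCGCGGTGCGTTATAACTA

Derivation:
Step 1: advance 11 -> fork_pos = 0 + 11 = 11.
Step 2: advance 3 -> fork_pos = 11 + 3 = 14.
Step 3: advance 2 -> fork_pos = 14 + 2 = 16.
Step 4: advance 5 -> fork_pos = 16 + 5 = 21.
Unwound prefix: template[0:21] = CTGGCGCCACGCAATATTGAT
Complement it base by base (A<->T, C<->G), keeping left-to-right order:
  [0:5] CTGGC -> GACCG
  [5:10] GCCAC -> CGGTG
  [10:15] GCAAT -> CGTTA
  [15:20] ATTGA -> TAACT
  [20:21] T -> A
Concatenate: GACCGCGGTGCGTTATAACTA (length 21; written aligned with the template, i.e. 3'->5').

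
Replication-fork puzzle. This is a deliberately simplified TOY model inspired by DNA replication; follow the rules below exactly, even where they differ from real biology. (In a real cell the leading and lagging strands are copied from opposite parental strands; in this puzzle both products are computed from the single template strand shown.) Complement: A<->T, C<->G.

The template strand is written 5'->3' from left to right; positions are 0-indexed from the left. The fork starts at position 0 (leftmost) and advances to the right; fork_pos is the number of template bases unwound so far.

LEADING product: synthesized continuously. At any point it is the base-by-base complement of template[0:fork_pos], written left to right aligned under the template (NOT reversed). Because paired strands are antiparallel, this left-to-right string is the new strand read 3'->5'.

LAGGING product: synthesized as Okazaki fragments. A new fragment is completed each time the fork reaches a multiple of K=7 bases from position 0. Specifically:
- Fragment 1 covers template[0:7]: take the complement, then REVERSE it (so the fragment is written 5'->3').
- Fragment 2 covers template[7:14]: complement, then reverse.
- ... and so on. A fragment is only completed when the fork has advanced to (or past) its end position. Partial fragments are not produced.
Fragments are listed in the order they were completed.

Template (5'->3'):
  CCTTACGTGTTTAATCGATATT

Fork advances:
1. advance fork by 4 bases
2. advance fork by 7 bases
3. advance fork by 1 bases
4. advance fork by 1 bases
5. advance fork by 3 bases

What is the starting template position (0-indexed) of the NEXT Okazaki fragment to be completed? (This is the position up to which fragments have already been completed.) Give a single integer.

Answer: 14

Derivation:
Step 1: advance 4 -> fork_pos = 0 + 4 = 4. Next multiple of 7 is 7 (not reached); still 0 fragment(s).
Step 2: advance 7 -> fork_pos = 4 + 7 = 11. Reached multiple(s) of 7: 7 -> fragment 1 completed (1 total).
Step 3: advance 1 -> fork_pos = 11 + 1 = 12. Next multiple of 7 is 14 (not reached); still 1 fragment(s).
Step 4: advance 1 -> fork_pos = 12 + 1 = 13. Next multiple of 7 is 14 (not reached); still 1 fragment(s).
Step 5: advance 3 -> fork_pos = 13 + 3 = 16. Reached multiple(s) of 7: 14 -> fragment 2 completed (2 total).
2 fragment(s) completed, covering template[0:14] (2 x 7 = 14). The next fragment, fragment 3, covers template[14:21], so it starts at position 14.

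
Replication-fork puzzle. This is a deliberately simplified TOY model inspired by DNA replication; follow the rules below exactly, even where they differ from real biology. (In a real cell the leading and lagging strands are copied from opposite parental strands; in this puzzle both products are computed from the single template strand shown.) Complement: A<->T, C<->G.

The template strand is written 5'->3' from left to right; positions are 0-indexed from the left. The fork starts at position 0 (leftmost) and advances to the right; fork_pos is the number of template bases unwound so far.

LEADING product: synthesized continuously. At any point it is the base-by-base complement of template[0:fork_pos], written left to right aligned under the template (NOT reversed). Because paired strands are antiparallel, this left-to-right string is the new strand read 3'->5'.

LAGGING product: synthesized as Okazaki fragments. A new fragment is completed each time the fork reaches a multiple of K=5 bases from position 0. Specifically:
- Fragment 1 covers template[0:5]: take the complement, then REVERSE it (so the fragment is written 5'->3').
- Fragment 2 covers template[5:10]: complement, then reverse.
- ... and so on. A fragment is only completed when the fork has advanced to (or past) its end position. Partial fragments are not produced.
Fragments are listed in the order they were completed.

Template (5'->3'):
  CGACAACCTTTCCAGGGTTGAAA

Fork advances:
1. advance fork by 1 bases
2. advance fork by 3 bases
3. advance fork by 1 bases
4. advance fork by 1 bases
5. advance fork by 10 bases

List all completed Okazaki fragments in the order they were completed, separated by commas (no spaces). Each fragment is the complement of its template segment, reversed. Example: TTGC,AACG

Step 1: advance 1 -> fork_pos = 0 + 1 = 1. Next multiple of 5 is 5 (not reached); still 0 fragment(s).
Step 2: advance 3 -> fork_pos = 1 + 3 = 4. Next multiple of 5 is 5 (not reached); still 0 fragment(s).
Step 3: advance 1 -> fork_pos = 4 + 1 = 5. Reached multiple(s) of 5: 5 -> fragment 1 completed (1 total).
Step 4: advance 1 -> fork_pos = 5 + 1 = 6. Next multiple of 5 is 10 (not reached); still 1 fragment(s).
Step 5: advance 10 -> fork_pos = 6 + 10 = 16. Reached multiple(s) of 5: 10, 15 -> fragments 2-3 completed (3 total).
Final fork_pos = 16, so 3 fragment(s) are complete. Build each: template segment -> complement -> reverse.
Fragment 1: template[0:5] = CGACA -> complement GCTGT -> reversed TGTCG
Fragment 2: template[5:10] = ACCTT -> complement TGGAA -> reversed AAGGT
Fragment 3: template[10:15] = TCCAG -> complement AGGTC -> reversed CTGGA

Answer: TGTCG,AAGGT,CTGGA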